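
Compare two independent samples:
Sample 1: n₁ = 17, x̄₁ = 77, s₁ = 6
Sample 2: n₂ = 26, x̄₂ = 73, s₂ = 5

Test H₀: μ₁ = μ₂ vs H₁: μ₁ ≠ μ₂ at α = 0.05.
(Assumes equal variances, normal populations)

Pooled variance: s²_p = [16×6² + 25×5²]/(41) = 29.2927
s_p = 5.4123
SE = s_p×√(1/n₁ + 1/n₂) = 5.4123×√(1/17 + 1/26) = 1.6881
t = (x̄₁ - x̄₂)/SE = (77 - 73)/1.6881 = 2.3695
df = 41, t-critical = ±2.020
Decision: reject H₀

Answer: t = 2.3695, reject H₀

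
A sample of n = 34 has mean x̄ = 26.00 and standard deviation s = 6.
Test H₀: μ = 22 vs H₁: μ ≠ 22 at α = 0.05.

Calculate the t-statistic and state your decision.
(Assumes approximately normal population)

df = n - 1 = 33
SE = s/√n = 6/√34 = 1.0290
t = (x̄ - μ₀)/SE = (26.00 - 22)/1.0290 = 3.8873
Critical value: t_{0.025,33} = ±2.035
p-value ≈ 0.0005
Decision: reject H₀

Answer: t = 3.8873, reject H₀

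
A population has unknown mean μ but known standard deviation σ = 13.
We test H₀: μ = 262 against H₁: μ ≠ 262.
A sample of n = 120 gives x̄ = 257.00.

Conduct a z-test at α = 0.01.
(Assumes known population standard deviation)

Standard error: SE = σ/√n = 13/√120 = 1.1867
z-statistic: z = (x̄ - μ₀)/SE = (257.00 - 262)/1.1867 = -4.2134
Critical value: ±2.576
p-value < 0.0001
Decision: reject H₀

Answer: z = -4.2134, reject H₀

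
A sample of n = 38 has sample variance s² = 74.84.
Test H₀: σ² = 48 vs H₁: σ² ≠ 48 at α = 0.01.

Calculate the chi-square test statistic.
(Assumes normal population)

Answer: χ² = 57.6892, fail to reject H₀

Derivation:
df = n - 1 = 37
χ² = (n-1)s²/σ₀² = 37×74.84/48 = 57.6892
Critical values: χ²_{0.995,37} = 18.586, χ²_{0.005,37} = 62.883
Rejection region: χ² < 18.586 or χ² > 62.883
Decision: fail to reject H₀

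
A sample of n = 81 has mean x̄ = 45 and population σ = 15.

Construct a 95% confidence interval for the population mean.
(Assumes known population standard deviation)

Answer: (41.7333, 48.2667)

Derivation:
Confidence level: 95%, α = 0.05
z_0.025 = 1.960
SE = σ/√n = 15/√81 = 1.6667
Margin of error = 1.960 × 1.6667 = 3.2667
CI: x̄ ± margin = 45 ± 3.2667
CI: (41.7333, 48.2667)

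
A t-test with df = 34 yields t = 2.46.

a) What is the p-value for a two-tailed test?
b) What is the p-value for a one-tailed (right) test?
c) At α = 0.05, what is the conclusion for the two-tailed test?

Answer: a) 0.0191, b) 0.0096, c) reject H₀

Derivation:
Using t-distribution with df = 34:
a) Two-tailed: p = 2×P(T > 2.46) = 0.0191
b) One-tailed: p = P(T > 2.46) = 0.0096
c) 0.0191 < 0.05, reject H₀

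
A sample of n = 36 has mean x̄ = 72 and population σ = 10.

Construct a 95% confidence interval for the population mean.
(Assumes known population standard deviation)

Confidence level: 95%, α = 0.05
z_0.025 = 1.960
SE = σ/√n = 10/√36 = 1.6667
Margin of error = 1.960 × 1.6667 = 3.2667
CI: x̄ ± margin = 72 ± 3.2667
CI: (68.7333, 75.2667)

Answer: (68.7333, 75.2667)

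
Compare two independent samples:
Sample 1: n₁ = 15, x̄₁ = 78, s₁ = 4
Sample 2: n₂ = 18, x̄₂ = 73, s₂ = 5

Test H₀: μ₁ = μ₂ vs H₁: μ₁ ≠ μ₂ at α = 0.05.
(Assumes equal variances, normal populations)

Answer: t = 3.1258, reject H₀

Derivation:
Pooled variance: s²_p = [14×4² + 17×5²]/(31) = 20.9355
s_p = 4.5755
SE = s_p×√(1/n₁ + 1/n₂) = 4.5755×√(1/15 + 1/18) = 1.5996
t = (x̄₁ - x̄₂)/SE = (78 - 73)/1.5996 = 3.1258
df = 31, t-critical = ±2.040
Decision: reject H₀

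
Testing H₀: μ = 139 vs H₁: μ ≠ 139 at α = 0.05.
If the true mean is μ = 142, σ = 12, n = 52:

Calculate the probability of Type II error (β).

SE = σ/√n = 12/√52 = 1.6641
Critical values: μ₀ ± z_0.025×SE = 139 ± 1.960×1.6641
Acceptance region: (135.7384, 142.2616)
Under H₁ (μ = 142): z_high = (142.2616 - 142)/1.6641 = 0.1572, z_low = (135.7384 - 142)/1.6641 = -3.7628
β = P(not reject | H₁) = Φ(0.1572) - Φ(-3.7628) ≈ 0.5624

Answer: β ≈ 0.5624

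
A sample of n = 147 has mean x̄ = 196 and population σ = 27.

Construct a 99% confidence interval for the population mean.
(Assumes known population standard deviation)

Answer: (190.2635, 201.7365)

Derivation:
Confidence level: 99%, α = 0.01
z_0.005 = 2.576
SE = σ/√n = 27/√147 = 2.2269
Margin of error = 2.576 × 2.2269 = 5.7365
CI: x̄ ± margin = 196 ± 5.7365
CI: (190.2635, 201.7365)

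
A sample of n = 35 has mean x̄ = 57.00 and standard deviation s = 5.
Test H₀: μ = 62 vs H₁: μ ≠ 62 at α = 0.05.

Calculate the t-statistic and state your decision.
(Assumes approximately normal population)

Answer: t = -5.9158, reject H₀

Derivation:
df = n - 1 = 34
SE = s/√n = 5/√35 = 0.8452
t = (x̄ - μ₀)/SE = (57.00 - 62)/0.8452 = -5.9158
Critical value: t_{0.025,34} = ±2.032
p-value < 0.0001
Decision: reject H₀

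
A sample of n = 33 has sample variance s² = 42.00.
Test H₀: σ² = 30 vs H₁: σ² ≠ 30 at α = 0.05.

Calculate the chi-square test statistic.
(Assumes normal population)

Answer: χ² = 44.8000, fail to reject H₀

Derivation:
df = n - 1 = 32
χ² = (n-1)s²/σ₀² = 32×42.00/30 = 44.8000
Critical values: χ²_{0.975,32} = 18.291, χ²_{0.025,32} = 49.480
Rejection region: χ² < 18.291 or χ² > 49.480
Decision: fail to reject H₀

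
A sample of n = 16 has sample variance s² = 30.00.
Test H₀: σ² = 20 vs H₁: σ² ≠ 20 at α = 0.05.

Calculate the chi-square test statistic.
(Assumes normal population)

df = n - 1 = 15
χ² = (n-1)s²/σ₀² = 15×30.00/20 = 22.5000
Critical values: χ²_{0.975,15} = 6.262, χ²_{0.025,15} = 27.488
Rejection region: χ² < 6.262 or χ² > 27.488
Decision: fail to reject H₀

Answer: χ² = 22.5000, fail to reject H₀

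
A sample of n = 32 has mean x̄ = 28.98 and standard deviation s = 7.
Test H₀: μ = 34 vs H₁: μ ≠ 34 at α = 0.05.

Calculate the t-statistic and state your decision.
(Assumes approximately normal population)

df = n - 1 = 31
SE = s/√n = 7/√32 = 1.2374
t = (x̄ - μ₀)/SE = (28.98 - 34)/1.2374 = -4.0569
Critical value: t_{0.025,31} = ±2.040
p-value ≈ 0.0003
Decision: reject H₀

Answer: t = -4.0569, reject H₀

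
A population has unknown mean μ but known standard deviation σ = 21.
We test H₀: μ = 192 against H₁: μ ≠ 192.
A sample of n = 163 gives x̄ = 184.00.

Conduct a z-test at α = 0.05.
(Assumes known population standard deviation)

Standard error: SE = σ/√n = 21/√163 = 1.6448
z-statistic: z = (x̄ - μ₀)/SE = (184.00 - 192)/1.6448 = -4.8638
Critical value: ±1.960
p-value < 0.0001
Decision: reject H₀

Answer: z = -4.8638, reject H₀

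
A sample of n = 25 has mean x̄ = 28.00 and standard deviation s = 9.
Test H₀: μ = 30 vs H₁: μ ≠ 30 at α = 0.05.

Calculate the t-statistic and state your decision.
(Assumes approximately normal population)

Answer: t = -1.1111, fail to reject H₀

Derivation:
df = n - 1 = 24
SE = s/√n = 9/√25 = 1.8000
t = (x̄ - μ₀)/SE = (28.00 - 30)/1.8000 = -1.1111
Critical value: t_{0.025,24} = ±2.064
p-value ≈ 0.2775
Decision: fail to reject H₀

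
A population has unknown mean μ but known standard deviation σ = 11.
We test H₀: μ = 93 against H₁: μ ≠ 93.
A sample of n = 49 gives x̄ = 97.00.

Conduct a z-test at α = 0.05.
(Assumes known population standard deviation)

Standard error: SE = σ/√n = 11/√49 = 1.5714
z-statistic: z = (x̄ - μ₀)/SE = (97.00 - 93)/1.5714 = 2.5455
Critical value: ±1.960
p-value = 0.0109
Decision: reject H₀

Answer: z = 2.5455, reject H₀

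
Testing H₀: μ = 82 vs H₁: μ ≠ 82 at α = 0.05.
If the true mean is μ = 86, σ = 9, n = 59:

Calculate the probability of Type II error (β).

Answer: β ≈ 0.0730

Derivation:
SE = σ/√n = 9/√59 = 1.1717
Critical values: μ₀ ± z_0.025×SE = 82 ± 1.960×1.1717
Acceptance region: (79.7035, 84.2965)
Under H₁ (μ = 86): z_high = (84.2965 - 86)/1.1717 = -1.4539, z_low = (79.7035 - 86)/1.1717 = -5.3738
β = P(not reject | H₁) = Φ(-1.4539) - Φ(-5.3738) ≈ 0.0730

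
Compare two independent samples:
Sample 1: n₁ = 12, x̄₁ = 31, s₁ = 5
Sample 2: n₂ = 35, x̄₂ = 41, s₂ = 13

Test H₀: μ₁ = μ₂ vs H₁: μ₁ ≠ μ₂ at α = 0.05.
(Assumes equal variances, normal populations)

Answer: t = -2.5843, reject H₀

Derivation:
Pooled variance: s²_p = [11×5² + 34×13²]/(45) = 133.8000
s_p = 11.5672
SE = s_p×√(1/n₁ + 1/n₂) = 11.5672×√(1/12 + 1/35) = 3.8695
t = (x̄₁ - x̄₂)/SE = (31 - 41)/3.8695 = -2.5843
df = 45, t-critical = ±2.014
Decision: reject H₀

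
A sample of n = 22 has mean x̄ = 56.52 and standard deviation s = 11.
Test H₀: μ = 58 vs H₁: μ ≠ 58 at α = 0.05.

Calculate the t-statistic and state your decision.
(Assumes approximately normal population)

Answer: t = -0.6311, fail to reject H₀

Derivation:
df = n - 1 = 21
SE = s/√n = 11/√22 = 2.3452
t = (x̄ - μ₀)/SE = (56.52 - 58)/2.3452 = -0.6311
Critical value: t_{0.025,21} = ±2.080
p-value ≈ 0.5348
Decision: fail to reject H₀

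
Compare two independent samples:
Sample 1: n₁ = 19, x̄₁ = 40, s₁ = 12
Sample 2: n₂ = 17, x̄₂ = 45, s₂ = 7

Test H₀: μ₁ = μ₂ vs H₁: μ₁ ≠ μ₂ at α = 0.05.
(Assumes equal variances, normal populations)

Answer: t = -1.5030, fail to reject H₀

Derivation:
Pooled variance: s²_p = [18×12² + 16×7²]/(34) = 99.2941
s_p = 9.9646
SE = s_p×√(1/n₁ + 1/n₂) = 9.9646×√(1/19 + 1/17) = 3.3267
t = (x̄₁ - x̄₂)/SE = (40 - 45)/3.3267 = -1.5030
df = 34, t-critical = ±2.032
Decision: fail to reject H₀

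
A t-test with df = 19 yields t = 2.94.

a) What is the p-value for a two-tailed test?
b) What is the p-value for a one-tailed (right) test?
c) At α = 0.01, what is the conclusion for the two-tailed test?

Answer: a) 0.0084, b) 0.0042, c) reject H₀

Derivation:
Using t-distribution with df = 19:
a) Two-tailed: p = 2×P(T > 2.94) = 0.0084
b) One-tailed: p = P(T > 2.94) = 0.0042
c) 0.0084 < 0.01, reject H₀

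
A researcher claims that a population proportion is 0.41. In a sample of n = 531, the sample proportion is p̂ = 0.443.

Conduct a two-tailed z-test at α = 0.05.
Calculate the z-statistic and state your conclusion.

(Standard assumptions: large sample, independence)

Answer: z = 1.5461, fail to reject H₀

Derivation:
H₀: p = 0.41, H₁: p ≠ 0.41
Standard error: SE = √(p₀(1-p₀)/n) = √(0.41×0.59/531) = 0.021344
z-statistic: z = (p̂ - p₀)/SE = (0.443 - 0.41)/0.021344 = 1.5461
Critical value: z_0.025 = ±1.960
p-value = 0.1221
Decision: fail to reject H₀ at α = 0.05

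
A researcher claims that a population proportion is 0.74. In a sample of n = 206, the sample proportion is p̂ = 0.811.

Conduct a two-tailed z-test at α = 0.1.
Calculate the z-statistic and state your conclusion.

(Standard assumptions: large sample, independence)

Answer: z = 2.3232, reject H₀

Derivation:
H₀: p = 0.74, H₁: p ≠ 0.74
Standard error: SE = √(p₀(1-p₀)/n) = √(0.74×0.26/206) = 0.030561
z-statistic: z = (p̂ - p₀)/SE = (0.811 - 0.74)/0.030561 = 2.3232
Critical value: z_0.05 = ±1.645
p-value = 0.0202
Decision: reject H₀ at α = 0.1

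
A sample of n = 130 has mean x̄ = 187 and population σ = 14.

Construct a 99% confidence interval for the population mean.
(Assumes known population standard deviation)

Confidence level: 99%, α = 0.01
z_0.005 = 2.576
SE = σ/√n = 14/√130 = 1.2279
Margin of error = 2.576 × 1.2279 = 3.1631
CI: x̄ ± margin = 187 ± 3.1631
CI: (183.8369, 190.1631)

Answer: (183.8369, 190.1631)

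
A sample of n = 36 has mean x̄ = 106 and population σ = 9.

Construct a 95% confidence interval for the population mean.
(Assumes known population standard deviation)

Answer: (103.0600, 108.9400)

Derivation:
Confidence level: 95%, α = 0.05
z_0.025 = 1.960
SE = σ/√n = 9/√36 = 1.5000
Margin of error = 1.960 × 1.5000 = 2.9400
CI: x̄ ± margin = 106 ± 2.9400
CI: (103.0600, 108.9400)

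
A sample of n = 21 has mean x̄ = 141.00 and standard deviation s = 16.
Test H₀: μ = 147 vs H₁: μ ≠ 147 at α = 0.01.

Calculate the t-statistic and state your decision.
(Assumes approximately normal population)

Answer: t = -1.7185, fail to reject H₀

Derivation:
df = n - 1 = 20
SE = s/√n = 16/√21 = 3.4915
t = (x̄ - μ₀)/SE = (141.00 - 147)/3.4915 = -1.7185
Critical value: t_{0.005,20} = ±2.845
p-value ≈ 0.1011
Decision: fail to reject H₀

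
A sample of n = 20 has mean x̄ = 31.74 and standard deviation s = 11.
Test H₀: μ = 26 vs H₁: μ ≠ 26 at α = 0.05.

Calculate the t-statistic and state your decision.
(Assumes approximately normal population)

df = n - 1 = 19
SE = s/√n = 11/√20 = 2.4597
t = (x̄ - μ₀)/SE = (31.74 - 26)/2.4597 = 2.3336
Critical value: t_{0.025,19} = ±2.093
p-value ≈ 0.0308
Decision: reject H₀

Answer: t = 2.3336, reject H₀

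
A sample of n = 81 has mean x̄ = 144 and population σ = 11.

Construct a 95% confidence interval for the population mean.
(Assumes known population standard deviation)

Answer: (141.6045, 146.3955)

Derivation:
Confidence level: 95%, α = 0.05
z_0.025 = 1.960
SE = σ/√n = 11/√81 = 1.2222
Margin of error = 1.960 × 1.2222 = 2.3955
CI: x̄ ± margin = 144 ± 2.3955
CI: (141.6045, 146.3955)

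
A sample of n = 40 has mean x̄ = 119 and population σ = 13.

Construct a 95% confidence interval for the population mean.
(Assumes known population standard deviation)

Answer: (114.9712, 123.0288)

Derivation:
Confidence level: 95%, α = 0.05
z_0.025 = 1.960
SE = σ/√n = 13/√40 = 2.0555
Margin of error = 1.960 × 2.0555 = 4.0288
CI: x̄ ± margin = 119 ± 4.0288
CI: (114.9712, 123.0288)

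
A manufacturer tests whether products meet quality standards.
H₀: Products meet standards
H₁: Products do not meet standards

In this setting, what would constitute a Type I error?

Answer: Rejecting good products that actually meet standards

Derivation:
A Type I error (probability α) occurs when we reject a true H₀.
A Type II error (probability β) occurs when we fail to reject a false H₀.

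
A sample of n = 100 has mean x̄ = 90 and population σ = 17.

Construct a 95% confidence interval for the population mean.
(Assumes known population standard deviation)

Answer: (86.6680, 93.3320)

Derivation:
Confidence level: 95%, α = 0.05
z_0.025 = 1.960
SE = σ/√n = 17/√100 = 1.7000
Margin of error = 1.960 × 1.7000 = 3.3320
CI: x̄ ± margin = 90 ± 3.3320
CI: (86.6680, 93.3320)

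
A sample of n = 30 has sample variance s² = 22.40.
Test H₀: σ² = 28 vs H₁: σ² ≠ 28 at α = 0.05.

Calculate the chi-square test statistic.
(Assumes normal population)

df = n - 1 = 29
χ² = (n-1)s²/σ₀² = 29×22.40/28 = 23.2000
Critical values: χ²_{0.975,29} = 16.047, χ²_{0.025,29} = 45.722
Rejection region: χ² < 16.047 or χ² > 45.722
Decision: fail to reject H₀

Answer: χ² = 23.2000, fail to reject H₀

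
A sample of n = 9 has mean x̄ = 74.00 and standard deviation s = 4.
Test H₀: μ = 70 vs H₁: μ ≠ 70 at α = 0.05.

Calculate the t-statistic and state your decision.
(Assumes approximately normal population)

Answer: t = 3.0001, reject H₀

Derivation:
df = n - 1 = 8
SE = s/√n = 4/√9 = 1.3333
t = (x̄ - μ₀)/SE = (74.00 - 70)/1.3333 = 3.0001
Critical value: t_{0.025,8} = ±2.306
p-value ≈ 0.0171
Decision: reject H₀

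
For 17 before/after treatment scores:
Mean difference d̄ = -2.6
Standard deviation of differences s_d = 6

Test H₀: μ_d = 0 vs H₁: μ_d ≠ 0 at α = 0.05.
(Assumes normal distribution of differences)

Answer: t = -1.7867, fail to reject H₀

Derivation:
df = n - 1 = 16
SE = s_d/√n = 6/√17 = 1.4552
t = d̄/SE = -2.6/1.4552 = -1.7867
Critical value: t_{0.025,16} = ±2.120
p-value ≈ 0.0929
Decision: fail to reject H₀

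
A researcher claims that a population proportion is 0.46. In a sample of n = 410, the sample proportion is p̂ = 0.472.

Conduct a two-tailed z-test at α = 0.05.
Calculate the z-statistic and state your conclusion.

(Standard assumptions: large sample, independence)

H₀: p = 0.46, H₁: p ≠ 0.46
Standard error: SE = √(p₀(1-p₀)/n) = √(0.46×0.54/410) = 0.024614
z-statistic: z = (p̂ - p₀)/SE = (0.472 - 0.46)/0.024614 = 0.4875
Critical value: z_0.025 = ±1.960
p-value = 0.6259
Decision: fail to reject H₀ at α = 0.05

Answer: z = 0.4875, fail to reject H₀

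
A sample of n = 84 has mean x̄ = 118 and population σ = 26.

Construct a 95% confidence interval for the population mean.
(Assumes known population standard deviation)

Confidence level: 95%, α = 0.05
z_0.025 = 1.960
SE = σ/√n = 26/√84 = 2.8368
Margin of error = 1.960 × 2.8368 = 5.5601
CI: x̄ ± margin = 118 ± 5.5601
CI: (112.4399, 123.5601)

Answer: (112.4399, 123.5601)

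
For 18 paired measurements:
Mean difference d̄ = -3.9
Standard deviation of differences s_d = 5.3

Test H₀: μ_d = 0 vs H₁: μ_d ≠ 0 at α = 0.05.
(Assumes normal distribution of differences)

Answer: t = -3.1220, reject H₀

Derivation:
df = n - 1 = 17
SE = s_d/√n = 5.3/√18 = 1.2492
t = d̄/SE = -3.9/1.2492 = -3.1220
Critical value: t_{0.025,17} = ±2.110
p-value ≈ 0.0062
Decision: reject H₀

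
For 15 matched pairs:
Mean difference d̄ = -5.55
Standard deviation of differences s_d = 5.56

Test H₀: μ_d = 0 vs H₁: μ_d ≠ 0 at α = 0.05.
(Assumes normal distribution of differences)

Answer: t = -3.8660, reject H₀

Derivation:
df = n - 1 = 14
SE = s_d/√n = 5.56/√15 = 1.4356
t = d̄/SE = -5.55/1.4356 = -3.8660
Critical value: t_{0.025,14} = ±2.145
p-value ≈ 0.0017
Decision: reject H₀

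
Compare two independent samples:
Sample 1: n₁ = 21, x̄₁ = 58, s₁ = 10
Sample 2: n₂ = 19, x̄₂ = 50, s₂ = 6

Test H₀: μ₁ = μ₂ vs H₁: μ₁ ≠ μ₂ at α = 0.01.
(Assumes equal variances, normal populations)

Answer: t = 3.0267, reject H₀

Derivation:
Pooled variance: s²_p = [20×10² + 18×6²]/(38) = 69.6842
s_p = 8.3477
SE = s_p×√(1/n₁ + 1/n₂) = 8.3477×√(1/21 + 1/19) = 2.6431
t = (x̄₁ - x̄₂)/SE = (58 - 50)/2.6431 = 3.0267
df = 38, t-critical = ±2.712
Decision: reject H₀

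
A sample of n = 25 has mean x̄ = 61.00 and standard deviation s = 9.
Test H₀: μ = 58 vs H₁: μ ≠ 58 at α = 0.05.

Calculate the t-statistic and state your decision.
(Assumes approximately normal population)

Answer: t = 1.6667, fail to reject H₀

Derivation:
df = n - 1 = 24
SE = s/√n = 9/√25 = 1.8000
t = (x̄ - μ₀)/SE = (61.00 - 58)/1.8000 = 1.6667
Critical value: t_{0.025,24} = ±2.064
p-value ≈ 0.1086
Decision: fail to reject H₀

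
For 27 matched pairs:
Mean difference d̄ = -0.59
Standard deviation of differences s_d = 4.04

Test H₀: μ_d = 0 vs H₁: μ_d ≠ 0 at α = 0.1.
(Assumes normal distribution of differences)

df = n - 1 = 26
SE = s_d/√n = 4.04/√27 = 0.7775
t = d̄/SE = -0.59/0.7775 = -0.7588
Critical value: t_{0.05,26} = ±1.706
p-value ≈ 0.4548
Decision: fail to reject H₀

Answer: t = -0.7588, fail to reject H₀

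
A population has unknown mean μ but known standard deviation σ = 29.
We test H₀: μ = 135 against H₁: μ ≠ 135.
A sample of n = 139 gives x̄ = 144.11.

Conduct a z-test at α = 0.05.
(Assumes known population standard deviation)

Standard error: SE = σ/√n = 29/√139 = 2.4597
z-statistic: z = (x̄ - μ₀)/SE = (144.11 - 135)/2.4597 = 3.7037
Critical value: ±1.960
p-value = 0.0002
Decision: reject H₀

Answer: z = 3.7037, reject H₀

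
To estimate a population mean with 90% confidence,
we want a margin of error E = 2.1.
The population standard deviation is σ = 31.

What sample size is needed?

z_0.05 = 1.645
n = (z×σ/E)² = (1.645×31/2.1)²
n = 589.6803
Round up: n = 590

Answer: n = 590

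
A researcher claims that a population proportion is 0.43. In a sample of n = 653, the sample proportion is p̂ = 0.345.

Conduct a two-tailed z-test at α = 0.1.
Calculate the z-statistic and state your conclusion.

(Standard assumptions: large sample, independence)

H₀: p = 0.43, H₁: p ≠ 0.43
Standard error: SE = √(p₀(1-p₀)/n) = √(0.43×0.57/653) = 0.019374
z-statistic: z = (p̂ - p₀)/SE = (0.345 - 0.43)/0.019374 = -4.3873
Critical value: z_0.05 = ±1.645
p-value < 0.0001
Decision: reject H₀ at α = 0.1

Answer: z = -4.3873, reject H₀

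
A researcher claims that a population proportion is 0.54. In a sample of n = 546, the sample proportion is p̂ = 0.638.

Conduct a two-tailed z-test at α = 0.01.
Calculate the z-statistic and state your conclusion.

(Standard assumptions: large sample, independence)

H₀: p = 0.54, H₁: p ≠ 0.54
Standard error: SE = √(p₀(1-p₀)/n) = √(0.54×0.46/546) = 0.021329
z-statistic: z = (p̂ - p₀)/SE = (0.638 - 0.54)/0.021329 = 4.5947
Critical value: z_0.005 = ±2.576
p-value < 0.0001
Decision: reject H₀ at α = 0.01

Answer: z = 4.5947, reject H₀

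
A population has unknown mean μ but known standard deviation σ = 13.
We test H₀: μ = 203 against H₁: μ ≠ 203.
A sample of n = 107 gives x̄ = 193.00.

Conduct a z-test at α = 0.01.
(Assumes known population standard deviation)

Answer: z = -7.9567, reject H₀

Derivation:
Standard error: SE = σ/√n = 13/√107 = 1.2568
z-statistic: z = (x̄ - μ₀)/SE = (193.00 - 203)/1.2568 = -7.9567
Critical value: ±2.576
p-value < 0.0001
Decision: reject H₀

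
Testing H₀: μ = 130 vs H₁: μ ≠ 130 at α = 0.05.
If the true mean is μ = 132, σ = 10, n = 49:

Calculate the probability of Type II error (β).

Answer: β ≈ 0.7119

Derivation:
SE = σ/√n = 10/√49 = 1.4286
Critical values: μ₀ ± z_0.025×SE = 130 ± 1.960×1.4286
Acceptance region: (127.1999, 132.8001)
Under H₁ (μ = 132): z_high = (132.8001 - 132)/1.4286 = 0.5601, z_low = (127.1999 - 132)/1.4286 = -3.3600
β = P(not reject | H₁) = Φ(0.5601) - Φ(-3.3600) ≈ 0.7119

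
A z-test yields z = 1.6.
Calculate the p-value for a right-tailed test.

Answer: p-value ≈ 0.0548

Derivation:
For z = 1.6:
p = P(Z > 1.6) = 1 - Φ(1.6) = 0.0548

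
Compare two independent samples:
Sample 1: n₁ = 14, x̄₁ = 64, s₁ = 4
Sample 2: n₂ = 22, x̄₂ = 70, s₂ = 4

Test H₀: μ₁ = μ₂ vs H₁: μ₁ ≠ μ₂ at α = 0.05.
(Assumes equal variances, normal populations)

Pooled variance: s²_p = [13×4² + 21×4²]/(34) = 16.0000
s_p = 4.0000
SE = s_p×√(1/n₁ + 1/n₂) = 4.0000×√(1/14 + 1/22) = 1.3675
t = (x̄₁ - x̄₂)/SE = (64 - 70)/1.3675 = -4.3876
df = 34, t-critical = ±2.032
Decision: reject H₀

Answer: t = -4.3876, reject H₀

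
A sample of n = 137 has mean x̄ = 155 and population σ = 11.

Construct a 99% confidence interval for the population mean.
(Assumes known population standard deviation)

Confidence level: 99%, α = 0.01
z_0.005 = 2.576
SE = σ/√n = 11/√137 = 0.9398
Margin of error = 2.576 × 0.9398 = 2.4209
CI: x̄ ± margin = 155 ± 2.4209
CI: (152.5791, 157.4209)

Answer: (152.5791, 157.4209)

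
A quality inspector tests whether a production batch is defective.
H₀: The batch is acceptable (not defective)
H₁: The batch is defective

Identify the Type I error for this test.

Type I error: rejecting H₀ when it is actually true (false positive).
Type II error: failing to reject H₀ when H₁ is actually true (false negative).

Answer: Rejecting an acceptable batch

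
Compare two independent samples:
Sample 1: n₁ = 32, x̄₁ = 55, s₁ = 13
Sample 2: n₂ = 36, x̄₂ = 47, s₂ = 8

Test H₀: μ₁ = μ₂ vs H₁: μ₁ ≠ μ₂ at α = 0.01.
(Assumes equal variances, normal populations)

Pooled variance: s²_p = [31×13² + 35×8²]/(66) = 113.3182
s_p = 10.6451
SE = s_p×√(1/n₁ + 1/n₂) = 10.6451×√(1/32 + 1/36) = 2.5863
t = (x̄₁ - x̄₂)/SE = (55 - 47)/2.5863 = 3.0932
df = 66, t-critical = ±2.652
Decision: reject H₀

Answer: t = 3.0932, reject H₀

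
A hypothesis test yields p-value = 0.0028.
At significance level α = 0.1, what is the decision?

Answer: reject H₀

Derivation:
Compare p-value to α:
0.0028 < 0.1
Decision: reject H₀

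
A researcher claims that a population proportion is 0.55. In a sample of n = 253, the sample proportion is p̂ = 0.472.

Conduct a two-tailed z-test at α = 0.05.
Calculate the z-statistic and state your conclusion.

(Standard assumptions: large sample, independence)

Answer: z = -2.4938, reject H₀

Derivation:
H₀: p = 0.55, H₁: p ≠ 0.55
Standard error: SE = √(p₀(1-p₀)/n) = √(0.55×0.45/253) = 0.031277
z-statistic: z = (p̂ - p₀)/SE = (0.472 - 0.55)/0.031277 = -2.4938
Critical value: z_0.025 = ±1.960
p-value = 0.0126
Decision: reject H₀ at α = 0.05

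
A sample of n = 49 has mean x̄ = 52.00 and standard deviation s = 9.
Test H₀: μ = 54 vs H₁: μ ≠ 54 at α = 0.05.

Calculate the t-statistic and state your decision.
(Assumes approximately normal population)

Answer: t = -1.5556, fail to reject H₀

Derivation:
df = n - 1 = 48
SE = s/√n = 9/√49 = 1.2857
t = (x̄ - μ₀)/SE = (52.00 - 54)/1.2857 = -1.5556
Critical value: t_{0.025,48} = ±2.011
p-value ≈ 0.1264
Decision: fail to reject H₀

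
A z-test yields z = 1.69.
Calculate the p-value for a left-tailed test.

Answer: p-value ≈ 0.9545

Derivation:
For z = 1.69:
p = P(Z < 1.69) = Φ(1.69) = 0.9545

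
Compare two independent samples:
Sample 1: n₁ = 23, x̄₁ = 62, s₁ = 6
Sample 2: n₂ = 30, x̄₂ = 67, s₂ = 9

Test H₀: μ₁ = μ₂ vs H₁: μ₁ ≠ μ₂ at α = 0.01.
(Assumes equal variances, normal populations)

Answer: t = -2.2989, fail to reject H₀

Derivation:
Pooled variance: s²_p = [22×6² + 29×9²]/(51) = 61.5882
s_p = 7.8478
SE = s_p×√(1/n₁ + 1/n₂) = 7.8478×√(1/23 + 1/30) = 2.1750
t = (x̄₁ - x̄₂)/SE = (62 - 67)/2.1750 = -2.2989
df = 51, t-critical = ±2.676
Decision: fail to reject H₀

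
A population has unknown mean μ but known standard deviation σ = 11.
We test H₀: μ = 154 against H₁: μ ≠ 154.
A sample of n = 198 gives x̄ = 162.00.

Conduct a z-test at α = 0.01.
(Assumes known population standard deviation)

Answer: z = 10.2341, reject H₀

Derivation:
Standard error: SE = σ/√n = 11/√198 = 0.7817
z-statistic: z = (x̄ - μ₀)/SE = (162.00 - 154)/0.7817 = 10.2341
Critical value: ±2.576
p-value < 0.0001
Decision: reject H₀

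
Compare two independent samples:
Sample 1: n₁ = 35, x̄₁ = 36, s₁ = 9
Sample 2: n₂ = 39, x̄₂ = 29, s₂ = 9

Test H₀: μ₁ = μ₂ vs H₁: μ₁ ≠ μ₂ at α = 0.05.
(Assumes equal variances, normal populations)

Answer: t = 3.3405, reject H₀

Derivation:
Pooled variance: s²_p = [34×9² + 38×9²]/(72) = 81.0000
s_p = 9.0000
SE = s_p×√(1/n₁ + 1/n₂) = 9.0000×√(1/35 + 1/39) = 2.0955
t = (x̄₁ - x̄₂)/SE = (36 - 29)/2.0955 = 3.3405
df = 72, t-critical = ±1.993
Decision: reject H₀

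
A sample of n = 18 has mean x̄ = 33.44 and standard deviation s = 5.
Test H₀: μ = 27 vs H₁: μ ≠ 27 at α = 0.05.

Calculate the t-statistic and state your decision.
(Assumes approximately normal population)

df = n - 1 = 17
SE = s/√n = 5/√18 = 1.1785
t = (x̄ - μ₀)/SE = (33.44 - 27)/1.1785 = 5.4646
Critical value: t_{0.025,17} = ±2.110
p-value < 0.0001
Decision: reject H₀

Answer: t = 5.4646, reject H₀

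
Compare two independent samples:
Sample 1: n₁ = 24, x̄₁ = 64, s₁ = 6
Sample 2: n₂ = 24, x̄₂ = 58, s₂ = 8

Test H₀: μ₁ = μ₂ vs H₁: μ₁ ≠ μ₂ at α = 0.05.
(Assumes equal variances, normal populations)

Answer: t = 2.9393, reject H₀

Derivation:
Pooled variance: s²_p = [23×6² + 23×8²]/(46) = 50.0000
s_p = 7.0711
SE = s_p×√(1/n₁ + 1/n₂) = 7.0711×√(1/24 + 1/24) = 2.0413
t = (x̄₁ - x̄₂)/SE = (64 - 58)/2.0413 = 2.9393
df = 46, t-critical = ±2.013
Decision: reject H₀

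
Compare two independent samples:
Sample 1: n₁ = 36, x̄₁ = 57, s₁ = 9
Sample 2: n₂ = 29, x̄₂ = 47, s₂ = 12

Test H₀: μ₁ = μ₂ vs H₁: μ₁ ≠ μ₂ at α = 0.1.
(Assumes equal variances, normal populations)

Pooled variance: s²_p = [35×9² + 28×12²]/(63) = 109.0000
s_p = 10.4403
SE = s_p×√(1/n₁ + 1/n₂) = 10.4403×√(1/36 + 1/29) = 2.6051
t = (x̄₁ - x̄₂)/SE = (57 - 47)/2.6051 = 3.8386
df = 63, t-critical = ±1.669
Decision: reject H₀

Answer: t = 3.8386, reject H₀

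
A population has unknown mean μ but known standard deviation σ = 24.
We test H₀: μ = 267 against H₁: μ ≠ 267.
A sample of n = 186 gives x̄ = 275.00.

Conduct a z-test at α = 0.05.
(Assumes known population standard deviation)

Standard error: SE = σ/√n = 24/√186 = 1.7598
z-statistic: z = (x̄ - μ₀)/SE = (275.00 - 267)/1.7598 = 4.5460
Critical value: ±1.960
p-value < 0.0001
Decision: reject H₀

Answer: z = 4.5460, reject H₀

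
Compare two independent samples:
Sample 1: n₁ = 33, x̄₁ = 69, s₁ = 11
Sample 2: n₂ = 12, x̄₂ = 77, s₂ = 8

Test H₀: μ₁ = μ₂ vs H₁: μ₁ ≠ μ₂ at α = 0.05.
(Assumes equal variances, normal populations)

Pooled variance: s²_p = [32×11² + 11×8²]/(43) = 106.4186
s_p = 10.3159
SE = s_p×√(1/n₁ + 1/n₂) = 10.3159×√(1/33 + 1/12) = 3.4775
t = (x̄₁ - x̄₂)/SE = (69 - 77)/3.4775 = -2.3005
df = 43, t-critical = ±2.017
Decision: reject H₀

Answer: t = -2.3005, reject H₀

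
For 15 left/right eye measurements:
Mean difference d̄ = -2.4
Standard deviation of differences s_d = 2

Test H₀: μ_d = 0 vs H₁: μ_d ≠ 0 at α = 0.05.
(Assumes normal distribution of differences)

df = n - 1 = 14
SE = s_d/√n = 2/√15 = 0.5164
t = d̄/SE = -2.4/0.5164 = -4.6476
Critical value: t_{0.025,14} = ±2.145
p-value ≈ 0.0004
Decision: reject H₀

Answer: t = -4.6476, reject H₀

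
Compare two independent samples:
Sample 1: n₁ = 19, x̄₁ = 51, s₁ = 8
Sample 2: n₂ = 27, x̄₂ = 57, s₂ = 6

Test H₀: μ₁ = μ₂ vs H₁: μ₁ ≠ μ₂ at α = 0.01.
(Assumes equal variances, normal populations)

Answer: t = -2.9087, reject H₀

Derivation:
Pooled variance: s²_p = [18×8² + 26×6²]/(44) = 47.4545
s_p = 6.8887
SE = s_p×√(1/n₁ + 1/n₂) = 6.8887×√(1/19 + 1/27) = 2.0628
t = (x̄₁ - x̄₂)/SE = (51 - 57)/2.0628 = -2.9087
df = 44, t-critical = ±2.692
Decision: reject H₀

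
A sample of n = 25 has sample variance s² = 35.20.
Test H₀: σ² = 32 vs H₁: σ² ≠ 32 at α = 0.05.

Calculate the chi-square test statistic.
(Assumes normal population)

Answer: χ² = 26.4000, fail to reject H₀

Derivation:
df = n - 1 = 24
χ² = (n-1)s²/σ₀² = 24×35.20/32 = 26.4000
Critical values: χ²_{0.975,24} = 12.401, χ²_{0.025,24} = 39.364
Rejection region: χ² < 12.401 or χ² > 39.364
Decision: fail to reject H₀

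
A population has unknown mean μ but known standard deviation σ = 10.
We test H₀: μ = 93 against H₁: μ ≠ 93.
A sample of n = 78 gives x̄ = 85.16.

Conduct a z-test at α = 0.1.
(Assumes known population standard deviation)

Answer: z = -6.9240, reject H₀

Derivation:
Standard error: SE = σ/√n = 10/√78 = 1.1323
z-statistic: z = (x̄ - μ₀)/SE = (85.16 - 93)/1.1323 = -6.9240
Critical value: ±1.645
p-value < 0.0001
Decision: reject H₀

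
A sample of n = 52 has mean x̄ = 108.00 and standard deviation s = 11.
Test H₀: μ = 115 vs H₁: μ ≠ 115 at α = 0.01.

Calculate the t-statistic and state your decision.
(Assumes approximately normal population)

df = n - 1 = 51
SE = s/√n = 11/√52 = 1.5254
t = (x̄ - μ₀)/SE = (108.00 - 115)/1.5254 = -4.5890
Critical value: t_{0.005,51} = ±2.676
p-value < 0.0001
Decision: reject H₀

Answer: t = -4.5890, reject H₀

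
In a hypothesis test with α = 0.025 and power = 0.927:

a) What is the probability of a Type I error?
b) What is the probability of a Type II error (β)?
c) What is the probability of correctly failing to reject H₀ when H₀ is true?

a) Type I error probability = α = 0.025
b) Power = P(reject H₀ | H₁ true) = 1 - β = 0.927, so Type II error probability = β = 1 - Power = 0.073
c) P(fail to reject H₀ | H₀ true) = 1 - α = 0.975

Answer: a) 0.025, b) 0.073, c) 0.975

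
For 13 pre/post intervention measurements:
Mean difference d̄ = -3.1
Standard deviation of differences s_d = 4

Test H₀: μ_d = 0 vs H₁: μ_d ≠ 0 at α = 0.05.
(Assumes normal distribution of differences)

df = n - 1 = 12
SE = s_d/√n = 4/√13 = 1.1094
t = d̄/SE = -3.1/1.1094 = -2.7943
Critical value: t_{0.025,12} = ±2.179
p-value ≈ 0.0162
Decision: reject H₀

Answer: t = -2.7943, reject H₀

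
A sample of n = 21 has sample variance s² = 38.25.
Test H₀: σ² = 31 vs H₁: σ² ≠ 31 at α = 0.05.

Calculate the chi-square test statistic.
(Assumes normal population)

df = n - 1 = 20
χ² = (n-1)s²/σ₀² = 20×38.25/31 = 24.6774
Critical values: χ²_{0.975,20} = 9.591, χ²_{0.025,20} = 34.170
Rejection region: χ² < 9.591 or χ² > 34.170
Decision: fail to reject H₀

Answer: χ² = 24.6774, fail to reject H₀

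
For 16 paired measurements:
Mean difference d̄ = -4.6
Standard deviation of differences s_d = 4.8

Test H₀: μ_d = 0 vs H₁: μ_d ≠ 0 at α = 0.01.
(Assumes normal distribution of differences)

Answer: t = -3.8333, reject H₀

Derivation:
df = n - 1 = 15
SE = s_d/√n = 4.8/√16 = 1.2000
t = d̄/SE = -4.6/1.2000 = -3.8333
Critical value: t_{0.005,15} = ±2.947
p-value ≈ 0.0016
Decision: reject H₀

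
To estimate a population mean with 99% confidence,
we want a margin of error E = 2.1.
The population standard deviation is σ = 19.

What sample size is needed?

Answer: n = 544

Derivation:
z_0.005 = 2.576
n = (z×σ/E)² = (2.576×19/2.1)²
n = 543.2007
Round up: n = 544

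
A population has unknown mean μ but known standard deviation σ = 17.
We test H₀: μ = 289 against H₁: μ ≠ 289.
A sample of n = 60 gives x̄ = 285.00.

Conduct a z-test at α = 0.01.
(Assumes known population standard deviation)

Standard error: SE = σ/√n = 17/√60 = 2.1947
z-statistic: z = (x̄ - μ₀)/SE = (285.00 - 289)/2.1947 = -1.8226
Critical value: ±2.576
p-value = 0.0684
Decision: fail to reject H₀

Answer: z = -1.8226, fail to reject H₀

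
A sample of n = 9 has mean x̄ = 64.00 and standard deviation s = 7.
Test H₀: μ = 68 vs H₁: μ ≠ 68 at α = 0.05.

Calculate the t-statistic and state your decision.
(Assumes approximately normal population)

df = n - 1 = 8
SE = s/√n = 7/√9 = 2.3333
t = (x̄ - μ₀)/SE = (64.00 - 68)/2.3333 = -1.7143
Critical value: t_{0.025,8} = ±2.306
p-value ≈ 0.1248
Decision: fail to reject H₀

Answer: t = -1.7143, fail to reject H₀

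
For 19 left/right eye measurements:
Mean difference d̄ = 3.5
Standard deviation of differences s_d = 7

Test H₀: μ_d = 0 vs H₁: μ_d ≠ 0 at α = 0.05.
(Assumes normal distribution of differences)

Answer: t = 2.1795, reject H₀

Derivation:
df = n - 1 = 18
SE = s_d/√n = 7/√19 = 1.6059
t = d̄/SE = 3.5/1.6059 = 2.1795
Critical value: t_{0.025,18} = ±2.101
p-value ≈ 0.0428
Decision: reject H₀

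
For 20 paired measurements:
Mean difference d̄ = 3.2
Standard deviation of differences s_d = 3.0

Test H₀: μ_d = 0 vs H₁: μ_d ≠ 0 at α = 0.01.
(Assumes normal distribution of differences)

Answer: t = 4.7704, reject H₀

Derivation:
df = n - 1 = 19
SE = s_d/√n = 3.0/√20 = 0.6708
t = d̄/SE = 3.2/0.6708 = 4.7704
Critical value: t_{0.005,19} = ±2.861
p-value ≈ 0.0001
Decision: reject H₀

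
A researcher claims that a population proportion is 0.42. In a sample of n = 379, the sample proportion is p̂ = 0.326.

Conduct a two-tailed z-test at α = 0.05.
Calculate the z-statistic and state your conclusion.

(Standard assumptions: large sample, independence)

H₀: p = 0.42, H₁: p ≠ 0.42
Standard error: SE = √(p₀(1-p₀)/n) = √(0.42×0.58/379) = 0.025352
z-statistic: z = (p̂ - p₀)/SE = (0.326 - 0.42)/0.025352 = -3.7078
Critical value: z_0.025 = ±1.960
p-value = 0.0002
Decision: reject H₀ at α = 0.05

Answer: z = -3.7078, reject H₀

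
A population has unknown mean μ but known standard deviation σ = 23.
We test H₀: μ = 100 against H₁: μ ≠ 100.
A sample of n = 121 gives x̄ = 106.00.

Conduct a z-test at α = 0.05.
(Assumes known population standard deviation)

Answer: z = 2.8696, reject H₀

Derivation:
Standard error: SE = σ/√n = 23/√121 = 2.0909
z-statistic: z = (x̄ - μ₀)/SE = (106.00 - 100)/2.0909 = 2.8696
Critical value: ±1.960
p-value = 0.0041
Decision: reject H₀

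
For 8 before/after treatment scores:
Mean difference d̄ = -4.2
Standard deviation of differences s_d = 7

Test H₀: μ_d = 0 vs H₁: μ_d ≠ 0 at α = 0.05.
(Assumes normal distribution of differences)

df = n - 1 = 7
SE = s_d/√n = 7/√8 = 2.4749
t = d̄/SE = -4.2/2.4749 = -1.6970
Critical value: t_{0.025,7} = ±2.365
p-value ≈ 0.1335
Decision: fail to reject H₀

Answer: t = -1.6970, fail to reject H₀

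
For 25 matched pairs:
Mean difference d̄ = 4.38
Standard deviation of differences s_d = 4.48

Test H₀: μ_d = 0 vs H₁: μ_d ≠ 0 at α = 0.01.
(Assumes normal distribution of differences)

df = n - 1 = 24
SE = s_d/√n = 4.48/√25 = 0.8960
t = d̄/SE = 4.38/0.8960 = 4.8884
Critical value: t_{0.005,24} = ±2.797
p-value ≈ 0.0001
Decision: reject H₀

Answer: t = 4.8884, reject H₀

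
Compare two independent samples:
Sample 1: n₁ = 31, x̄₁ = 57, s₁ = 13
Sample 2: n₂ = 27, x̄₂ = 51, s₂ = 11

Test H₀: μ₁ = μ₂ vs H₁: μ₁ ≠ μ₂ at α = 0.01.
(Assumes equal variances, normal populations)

Answer: t = 1.8818, fail to reject H₀

Derivation:
Pooled variance: s²_p = [30×13² + 26×11²]/(56) = 146.7143
s_p = 12.1126
SE = s_p×√(1/n₁ + 1/n₂) = 12.1126×√(1/31 + 1/27) = 3.1885
t = (x̄₁ - x̄₂)/SE = (57 - 51)/3.1885 = 1.8818
df = 56, t-critical = ±2.667
Decision: fail to reject H₀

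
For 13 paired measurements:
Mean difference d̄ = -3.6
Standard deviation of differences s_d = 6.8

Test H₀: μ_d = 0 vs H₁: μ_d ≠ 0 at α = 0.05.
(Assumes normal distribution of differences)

Answer: t = -1.9088, fail to reject H₀

Derivation:
df = n - 1 = 12
SE = s_d/√n = 6.8/√13 = 1.8860
t = d̄/SE = -3.6/1.8860 = -1.9088
Critical value: t_{0.025,12} = ±2.179
p-value ≈ 0.0805
Decision: fail to reject H₀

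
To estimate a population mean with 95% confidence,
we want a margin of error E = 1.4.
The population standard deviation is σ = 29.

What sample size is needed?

Answer: n = 1649

Derivation:
z_0.025 = 1.960
n = (z×σ/E)² = (1.960×29/1.4)²
n = 1648.3600
Round up: n = 1649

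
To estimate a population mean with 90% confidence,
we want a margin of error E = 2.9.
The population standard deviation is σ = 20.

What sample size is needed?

z_0.05 = 1.645
n = (z×σ/E)² = (1.645×20/2.9)²
n = 128.7051
Round up: n = 129

Answer: n = 129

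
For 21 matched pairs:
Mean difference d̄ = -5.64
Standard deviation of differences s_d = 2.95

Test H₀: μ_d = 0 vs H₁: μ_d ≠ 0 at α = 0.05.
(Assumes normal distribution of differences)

Answer: t = -8.7618, reject H₀

Derivation:
df = n - 1 = 20
SE = s_d/√n = 2.95/√21 = 0.6437
t = d̄/SE = -5.64/0.6437 = -8.7618
Critical value: t_{0.025,20} = ±2.086
p-value < 0.0001
Decision: reject H₀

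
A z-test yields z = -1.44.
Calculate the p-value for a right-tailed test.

For z = -1.44:
p = P(Z > -1.44) = 1 - Φ(-1.44) = 0.9251

Answer: p-value ≈ 0.9251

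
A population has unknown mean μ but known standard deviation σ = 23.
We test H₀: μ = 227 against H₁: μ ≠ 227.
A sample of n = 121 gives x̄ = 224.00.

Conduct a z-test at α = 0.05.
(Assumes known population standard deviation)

Answer: z = -1.4348, fail to reject H₀

Derivation:
Standard error: SE = σ/√n = 23/√121 = 2.0909
z-statistic: z = (x̄ - μ₀)/SE = (224.00 - 227)/2.0909 = -1.4348
Critical value: ±1.960
p-value = 0.1513
Decision: fail to reject H₀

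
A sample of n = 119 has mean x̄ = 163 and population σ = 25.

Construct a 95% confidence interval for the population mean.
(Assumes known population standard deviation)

Answer: (158.5083, 167.4917)

Derivation:
Confidence level: 95%, α = 0.05
z_0.025 = 1.960
SE = σ/√n = 25/√119 = 2.2917
Margin of error = 1.960 × 2.2917 = 4.4917
CI: x̄ ± margin = 163 ± 4.4917
CI: (158.5083, 167.4917)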